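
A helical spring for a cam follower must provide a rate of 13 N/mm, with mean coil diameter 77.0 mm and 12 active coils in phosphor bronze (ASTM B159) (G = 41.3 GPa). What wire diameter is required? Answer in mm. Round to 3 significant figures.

10.8 mm

d = (8D³N_a·k / G)^(1/4) = (8·77.0³·12·13 / (41.3×10³))^0.25
  = (13795)^0.25 = 10.8376 mm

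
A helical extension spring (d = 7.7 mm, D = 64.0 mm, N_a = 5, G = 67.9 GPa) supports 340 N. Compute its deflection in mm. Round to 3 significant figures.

k = Gd⁴/(8D³N_a) = (67.9×10³)(7.7⁴)/(8·64.0³·5) = 22.763 N/mm
δ = F/k = 340 / 22.763 = 14.936 mm

14.9 mm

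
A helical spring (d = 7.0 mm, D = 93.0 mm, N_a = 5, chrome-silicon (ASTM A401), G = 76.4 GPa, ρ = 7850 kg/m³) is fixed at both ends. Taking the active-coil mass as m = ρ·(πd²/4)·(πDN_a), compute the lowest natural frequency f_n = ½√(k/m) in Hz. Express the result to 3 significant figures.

56.8 Hz

k = Gd⁴/(8D³N_a) = (76.4×10³)(7.0⁴)/(8·93.0³·5) = 5.7013 N/mm = 5701.3 N/m
Wire length L = πDN_a = π·93.0·5 = 1460.8 mm
m = ρ·(πd²/4)·L = 7850 × 38.485×10⁻⁶ m² × 1.4608 m = 0.44132 kg
f_n = ½√(k/m) = 0.5·√(5701.3/0.44132) = 0.5·√(12919) = 56.83 Hz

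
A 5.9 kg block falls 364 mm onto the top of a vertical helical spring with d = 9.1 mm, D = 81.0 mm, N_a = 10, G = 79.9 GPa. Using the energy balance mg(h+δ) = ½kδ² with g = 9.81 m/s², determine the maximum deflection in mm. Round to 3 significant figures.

k = Gd⁴/(8D³N_a) = (79.9×10³)(9.1⁴)/(8·81.0³·10) = 12.887 N/mm
W = mg = 5.9 × 9.81 = 57.879 N
½kδ² − Wδ − Wh = 0 → δ = (W + √(W² + 2kWh))/k
δ = (57.879 + √(3350 + 543025))/12.887 = (57.879 + 739.17)/12.887 = 61.847 mm

61.8 mm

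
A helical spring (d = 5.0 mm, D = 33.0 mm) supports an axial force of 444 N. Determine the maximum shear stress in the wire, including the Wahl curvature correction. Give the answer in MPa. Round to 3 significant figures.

Spring index C = D/d = 33.0/5.0 = 6.6000
K_W = (4C−1)/(4C−4) + 0.615/C = 25.400/22.400 + 0.0932 = 1.2271
τ₀ = 8FD/(πd³) = 8·444·33.0/(π·5.0³) = 117216/392.7 = 298.49 MPa
τ_max = K·τ₀ = 1.2271 × 298.49 = 366.28 MPa

366 MPa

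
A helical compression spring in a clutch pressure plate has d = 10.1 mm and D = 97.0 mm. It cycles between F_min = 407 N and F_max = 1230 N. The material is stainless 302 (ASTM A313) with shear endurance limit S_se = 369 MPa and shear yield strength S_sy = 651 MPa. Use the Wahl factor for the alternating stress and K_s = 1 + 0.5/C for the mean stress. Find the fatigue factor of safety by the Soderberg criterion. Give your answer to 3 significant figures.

C = D/d = 97.0/10.1 = 9.6040; K_W = (4C−1)/(4C−4)+0.615/C = 1.1512; K_s = 1+0.5/C = 1.0521
F_a = (F_max−F_min)/2 = 411.5 N; F_m = (F_max+F_min)/2 = 818.5 N
τ_a = K_W·8F_aD/(πd³) = 1.1512 × 98.655 = 113.57 MPa
τ_m = K_s·8F_mD/(πd³) = 1.0521 × 196.23 = 206.45 MPa
Soderberg: 1/n_f = τ_a/S_se + τ_m/S_sy = 113.57/369 + 206.45/651 = 0.30778 + 0.31712 = 0.6249
n_f = 1/0.6249 = 1.6

1.60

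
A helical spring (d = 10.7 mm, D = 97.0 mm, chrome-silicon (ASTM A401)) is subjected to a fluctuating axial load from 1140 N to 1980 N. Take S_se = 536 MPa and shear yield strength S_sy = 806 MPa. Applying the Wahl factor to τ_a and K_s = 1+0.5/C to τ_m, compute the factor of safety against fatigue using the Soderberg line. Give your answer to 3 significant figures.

1.68

C = D/d = 97.0/10.7 = 9.0654; K_W = (4C−1)/(4C−4)+0.615/C = 1.1608; K_s = 1+0.5/C = 1.0552
F_a = (F_max−F_min)/2 = 420 N; F_m = (F_max+F_min)/2 = 1560 N
τ_a = K_W·8F_aD/(πd³) = 1.1608 × 84.686 = 98.306 MPa
τ_m = K_s·8F_mD/(πd³) = 1.0552 × 314.55 = 331.9 MPa
Soderberg: 1/n_f = τ_a/S_se + τ_m/S_sy = 98.306/536 + 331.9/806 = 0.18341 + 0.41178 = 0.59519
n_f = 1/0.59519 = 1.68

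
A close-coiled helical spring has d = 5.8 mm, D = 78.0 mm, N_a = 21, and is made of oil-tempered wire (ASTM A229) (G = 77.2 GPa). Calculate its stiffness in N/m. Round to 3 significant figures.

1100 N/m

k = Gd⁴/(8D³N_a) = (77.2×10³ × 5.8⁴) / (8 × 78.0³ × 21)
  = 8.73633e+07 / 7.97247e+07 = 1.0958 N/mm = 1095.8 N/m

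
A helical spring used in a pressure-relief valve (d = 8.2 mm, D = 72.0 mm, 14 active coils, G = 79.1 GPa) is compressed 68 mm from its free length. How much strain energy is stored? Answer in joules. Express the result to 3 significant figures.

k = Gd⁴/(8D³N_a) = (79.1×10³)(8.2⁴)/(8·72.0³·14) = 8.5549 N/mm
U = ½kδ² = 0.5 × 8.5549 × 68² = 19779 N·mm = 19.779 J

19.8 J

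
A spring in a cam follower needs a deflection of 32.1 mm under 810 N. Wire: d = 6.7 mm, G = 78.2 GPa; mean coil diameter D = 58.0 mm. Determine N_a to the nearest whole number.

4

Required rate k = F/δ = 810/32.1 = 25.234 N/mm
N_a = Gd⁴/(8D³k) = (78.2×10³ × 6.7⁴)/(8 × 58.0³ × 25.234)
    = 1.57582e+08 / 3.93871e+07 = 4.001 → 4 coils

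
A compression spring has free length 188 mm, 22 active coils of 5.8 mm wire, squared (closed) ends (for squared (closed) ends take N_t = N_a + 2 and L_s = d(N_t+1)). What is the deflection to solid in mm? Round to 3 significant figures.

N_t = 24; L_s = 5.8·25 = 145 mm
δ_solid = L₀ − L_s = 188 − 145 = 43 mm

43.0 mm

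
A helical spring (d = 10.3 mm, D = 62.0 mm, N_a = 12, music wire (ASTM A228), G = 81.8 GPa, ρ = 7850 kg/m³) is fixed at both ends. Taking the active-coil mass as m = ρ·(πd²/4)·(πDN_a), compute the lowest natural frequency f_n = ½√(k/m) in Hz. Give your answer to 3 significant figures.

k = Gd⁴/(8D³N_a) = (81.8×10³)(10.3⁴)/(8·62.0³·12) = 40.24 N/mm = 40240 N/m
Wire length L = πDN_a = π·62.0·12 = 2337.3 mm
m = ρ·(πd²/4)·L = 7850 × 83.323×10⁻⁶ m² × 2.3373 m = 1.5288 kg
f_n = ½√(k/m) = 0.5·√(40240/1.5288) = 0.5·√(26321) = 81.118 Hz

81.1 Hz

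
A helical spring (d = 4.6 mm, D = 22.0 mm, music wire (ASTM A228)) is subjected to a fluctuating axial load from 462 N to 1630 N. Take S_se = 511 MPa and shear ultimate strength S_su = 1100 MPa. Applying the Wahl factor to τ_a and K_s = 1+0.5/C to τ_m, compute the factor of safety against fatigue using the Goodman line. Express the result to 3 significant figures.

C = D/d = 22.0/4.6 = 4.7826; K_W = (4C−1)/(4C−4)+0.615/C = 1.3269; K_s = 1+0.5/C = 1.1045
F_a = (F_max−F_min)/2 = 584 N; F_m = (F_max+F_min)/2 = 1046 N
τ_a = K_W·8F_aD/(πd³) = 1.3269 × 336.13 = 445.99 MPa
τ_m = K_s·8F_mD/(πd³) = 1.1045 × 602.03 = 664.97 MPa
Goodman: 1/n_f = τ_a/S_se + τ_m/S_su = 445.99/511 + 664.97/1100 = 0.87279 + 0.60452 = 1.4773
n_f = 1/1.4773 = 0.6769

0.677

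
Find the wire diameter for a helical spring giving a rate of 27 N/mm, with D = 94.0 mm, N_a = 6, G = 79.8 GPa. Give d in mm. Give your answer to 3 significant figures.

10.8 mm

d = (8D³N_a·k / G)^(1/4) = (8·94.0³·6·27 / (79.8×10³))^0.25
  = (13489)^0.25 = 10.7770 mm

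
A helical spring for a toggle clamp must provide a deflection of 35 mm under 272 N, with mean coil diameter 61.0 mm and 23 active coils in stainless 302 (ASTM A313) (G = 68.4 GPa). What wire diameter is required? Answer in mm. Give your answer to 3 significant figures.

Required rate k = F/δ = 272/35 = 7.7714 N/mm
d = (8D³N_a·k / G)^(1/4) = (8·61.0³·23·7.7714 / (68.4×10³))^0.25
  = (4745.2)^0.25 = 8.2997 mm

8.30 mm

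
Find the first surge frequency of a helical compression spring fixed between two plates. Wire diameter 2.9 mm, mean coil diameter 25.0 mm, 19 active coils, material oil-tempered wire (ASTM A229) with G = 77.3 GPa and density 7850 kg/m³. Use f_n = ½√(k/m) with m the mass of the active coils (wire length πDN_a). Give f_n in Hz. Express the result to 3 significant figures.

86.2 Hz

k = Gd⁴/(8D³N_a) = (77.3×10³)(2.9⁴)/(8·25.0³·19) = 2.302 N/mm = 2302 N/m
Wire length L = πDN_a = π·25.0·19 = 1492.3 mm
m = ρ·(πd²/4)·L = 7850 × 6.6052×10⁻⁶ m² × 1.4923 m = 0.077375 kg
f_n = ½√(k/m) = 0.5·√(2302/0.077375) = 0.5·√(29751) = 86.243 Hz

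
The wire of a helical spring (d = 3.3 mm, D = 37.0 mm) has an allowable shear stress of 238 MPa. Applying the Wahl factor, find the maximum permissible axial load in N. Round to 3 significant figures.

C = D/d = 37.0/3.3 = 11.2121
K_W = (4C−1)/(4C−4) + 0.615/C = 43.848/40.848 + 0.0549 = 1.1283
τ_max = K·8FD/(πd³) → F_max = τ_allow·πd³/(8DK)
F_max = 238·π·3.3³/(8·37.0·1.1283) = 26870/333.97 = 80.455 N

80.5 N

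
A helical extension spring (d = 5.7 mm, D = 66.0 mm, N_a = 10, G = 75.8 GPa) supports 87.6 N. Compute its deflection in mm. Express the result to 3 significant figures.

k = Gd⁴/(8D³N_a) = (75.8×10³)(5.7⁴)/(8·66.0³·10) = 3.4789 N/mm
δ = F/k = 87.6 / 3.4789 = 25.18 mm

25.2 mm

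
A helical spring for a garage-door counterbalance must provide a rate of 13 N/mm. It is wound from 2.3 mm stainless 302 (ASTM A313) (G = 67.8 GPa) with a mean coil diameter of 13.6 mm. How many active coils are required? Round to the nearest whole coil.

7

N_a = Gd⁴/(8D³k) = (67.8×10³ × 2.3⁴)/(8 × 13.6³ × 13)
    = 1.89732e+06 / 261607 = 7.253 → 7 coils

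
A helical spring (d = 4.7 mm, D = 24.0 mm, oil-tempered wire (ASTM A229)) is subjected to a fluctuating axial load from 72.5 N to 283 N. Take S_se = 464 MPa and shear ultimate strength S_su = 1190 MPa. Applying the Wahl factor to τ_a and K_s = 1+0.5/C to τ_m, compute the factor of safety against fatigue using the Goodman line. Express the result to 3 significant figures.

C = D/d = 24.0/4.7 = 5.1064; K_W = (4C−1)/(4C−4)+0.615/C = 1.3031; K_s = 1+0.5/C = 1.0979
F_a = (F_max−F_min)/2 = 105.25 N; F_m = (F_max+F_min)/2 = 177.75 N
τ_a = K_W·8F_aD/(πd³) = 1.3031 × 61.956 = 80.733 MPa
τ_m = K_s·8F_mD/(πd³) = 1.0979 × 104.63 = 114.88 MPa
Goodman: 1/n_f = τ_a/S_se + τ_m/S_su = 80.733/464 + 114.88/1190 = 0.17399 + 0.09654 = 0.27053
n_f = 1/0.27053 = 3.696

3.70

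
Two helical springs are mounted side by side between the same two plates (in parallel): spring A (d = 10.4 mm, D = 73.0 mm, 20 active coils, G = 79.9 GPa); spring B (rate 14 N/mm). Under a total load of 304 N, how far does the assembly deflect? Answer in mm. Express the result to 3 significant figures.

k_A = Gd⁴/(8D³N_a) = (79.9×10³)(10.4⁴)/(8·73.0³·20) = 15.017 N/mm
Parallel: k_eq = 15.017 + 14 = 29.017 N/mm
δ = F/k_eq = 304/29.017 = 10.477 mm

10.5 mm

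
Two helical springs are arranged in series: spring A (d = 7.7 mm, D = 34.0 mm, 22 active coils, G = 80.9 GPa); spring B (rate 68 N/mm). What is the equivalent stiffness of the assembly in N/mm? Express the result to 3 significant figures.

k_A = Gd⁴/(8D³N_a) = (80.9×10³)(7.7⁴)/(8·34.0³·22) = 41.111 N/mm
Series: 1/k_eq = 1/41.111 + 1/68 = 0.03903; k_eq = 25.621 N/mm

25.6 N/mm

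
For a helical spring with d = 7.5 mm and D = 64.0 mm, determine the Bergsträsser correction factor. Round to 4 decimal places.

1.1606

C = D/d = 64.0/7.5 = 8.5333
K_B = (4C+2)/(4C−3) = 36.133/31.133 = 1.1606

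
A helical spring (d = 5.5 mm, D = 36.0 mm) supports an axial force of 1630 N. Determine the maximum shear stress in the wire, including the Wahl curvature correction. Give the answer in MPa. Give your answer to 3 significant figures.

1100 MPa

Spring index C = D/d = 36.0/5.5 = 6.5455
K_W = (4C−1)/(4C−4) + 0.615/C = 25.182/22.182 + 0.0940 = 1.2292
τ₀ = 8FD/(πd³) = 8·1630·36.0/(π·5.5³) = 469440/522.68 = 898.14 MPa
τ_max = K·τ₀ = 1.2292 × 898.14 = 1104 MPa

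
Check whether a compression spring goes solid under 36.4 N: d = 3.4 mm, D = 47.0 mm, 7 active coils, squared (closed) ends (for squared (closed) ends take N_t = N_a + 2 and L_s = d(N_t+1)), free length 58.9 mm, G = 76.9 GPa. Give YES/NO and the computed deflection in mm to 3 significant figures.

k = Gd⁴/(8D³N_a) = (76.9×10³)(3.4⁴)/(8·47.0³·7) = 1.7675 N/mm
N_t = 9; L_s = 3.4·10 = 34 mm; δ_solid = L₀ − L_s = 58.9 − 34 = 24.9 mm
δ = F/k = 36.4/1.7675 = 20.594 mm
δ < δ_solid → spring does not go solid

NO, δ = 20.6 mm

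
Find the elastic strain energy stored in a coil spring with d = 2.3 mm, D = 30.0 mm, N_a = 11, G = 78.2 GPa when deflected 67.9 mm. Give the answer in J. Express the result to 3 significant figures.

k = Gd⁴/(8D³N_a) = (78.2×10³)(2.3⁴)/(8·30.0³·11) = 0.92103 N/mm
U = ½kδ² = 0.5 × 0.92103 × 67.9² = 2123.2 N·mm = 2.1232 J

2.12 J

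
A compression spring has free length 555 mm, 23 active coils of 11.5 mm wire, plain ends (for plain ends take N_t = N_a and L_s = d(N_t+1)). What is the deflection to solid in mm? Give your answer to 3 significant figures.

279 mm

N_t = 23; L_s = 11.5·24 = 276 mm
δ_solid = L₀ − L_s = 555 − 276 = 279 mm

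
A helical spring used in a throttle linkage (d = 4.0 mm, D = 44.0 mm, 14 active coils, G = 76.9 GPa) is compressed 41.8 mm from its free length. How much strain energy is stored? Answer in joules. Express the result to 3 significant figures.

k = Gd⁴/(8D³N_a) = (76.9×10³)(4.0⁴)/(8·44.0³·14) = 2.0634 N/mm
U = ½kδ² = 0.5 × 2.0634 × 41.8² = 1802.7 N·mm = 1.8027 J

1.80 J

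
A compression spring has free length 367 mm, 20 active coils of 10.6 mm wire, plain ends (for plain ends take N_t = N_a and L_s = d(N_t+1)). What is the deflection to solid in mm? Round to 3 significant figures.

144 mm

N_t = 20; L_s = 10.6·21 = 222.6 mm
δ_solid = L₀ − L_s = 367 − 222.6 = 144.4 mm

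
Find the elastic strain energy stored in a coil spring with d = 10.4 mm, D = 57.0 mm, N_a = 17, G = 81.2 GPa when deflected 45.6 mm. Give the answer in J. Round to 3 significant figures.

39.2 J

k = Gd⁴/(8D³N_a) = (81.2×10³)(10.4⁴)/(8·57.0³·17) = 37.716 N/mm
U = ½kδ² = 0.5 × 37.716 × 45.6² = 39213 N·mm = 39.213 J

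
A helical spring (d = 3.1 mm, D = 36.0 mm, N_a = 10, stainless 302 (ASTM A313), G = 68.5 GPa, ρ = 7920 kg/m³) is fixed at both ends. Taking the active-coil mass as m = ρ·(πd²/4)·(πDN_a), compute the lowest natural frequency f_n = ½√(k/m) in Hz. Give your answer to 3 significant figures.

k = Gd⁴/(8D³N_a) = (68.5×10³)(3.1⁴)/(8·36.0³·10) = 1.6949 N/mm = 1694.9 N/m
Wire length L = πDN_a = π·36.0·10 = 1131 mm
m = ρ·(πd²/4)·L = 7920 × 7.5477×10⁻⁶ m² × 1.131 m = 0.067607 kg
f_n = ½√(k/m) = 0.5·√(1694.9/0.067607) = 0.5·√(25070) = 79.167 Hz

79.2 Hz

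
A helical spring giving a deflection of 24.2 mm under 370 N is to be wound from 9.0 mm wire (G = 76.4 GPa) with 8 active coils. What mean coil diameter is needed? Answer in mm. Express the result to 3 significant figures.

80.0 mm

Required rate k = F/δ = 370/24.2 = 15.289 N/mm
D = (Gd⁴/(8N_a·k))^(1/3) = (76.4×10³·9.0⁴/(8·8·15.289))^(1/3)
  = (512268)^(1/3) = 80.0139 mm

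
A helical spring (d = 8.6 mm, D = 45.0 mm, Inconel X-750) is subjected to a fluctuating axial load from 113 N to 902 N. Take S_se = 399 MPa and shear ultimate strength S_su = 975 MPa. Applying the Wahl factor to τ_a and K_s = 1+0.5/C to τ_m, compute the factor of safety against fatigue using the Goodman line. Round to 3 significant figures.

3.00

C = D/d = 45.0/8.6 = 5.2326; K_W = (4C−1)/(4C−4)+0.615/C = 1.2947; K_s = 1+0.5/C = 1.0956
F_a = (F_max−F_min)/2 = 394.5 N; F_m = (F_max+F_min)/2 = 507.5 N
τ_a = K_W·8F_aD/(πd³) = 1.2947 × 71.073 = 92.02 MPa
τ_m = K_s·8F_mD/(πd³) = 1.0956 × 91.431 = 100.17 MPa
Goodman: 1/n_f = τ_a/S_se + τ_m/S_su = 92.02/399 + 100.17/975 = 0.23063 + 0.10274 = 0.33336
n_f = 1/0.33336 = 3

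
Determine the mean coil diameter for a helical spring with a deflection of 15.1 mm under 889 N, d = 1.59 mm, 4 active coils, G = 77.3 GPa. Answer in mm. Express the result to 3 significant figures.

6.40 mm

Required rate k = F/δ = 889/15.1 = 58.874 N/mm
D = (Gd⁴/(8N_a·k))^(1/3) = (77.3×10³·1.59⁴/(8·4·58.874))^(1/3)
  = (262.237)^(1/3) = 6.4008 mm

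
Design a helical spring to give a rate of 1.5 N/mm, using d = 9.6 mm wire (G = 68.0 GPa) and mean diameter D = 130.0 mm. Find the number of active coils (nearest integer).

22

N_a = Gd⁴/(8D³k) = (68.0×10³ × 9.6⁴)/(8 × 130.0³ × 1.5)
    = 5.77556e+08 / 2.6364e+07 = 21.91 → 22 coils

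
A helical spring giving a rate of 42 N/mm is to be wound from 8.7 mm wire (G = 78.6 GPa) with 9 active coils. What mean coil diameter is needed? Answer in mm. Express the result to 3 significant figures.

53.0 mm

D = (Gd⁴/(8N_a·k))^(1/3) = (78.6×10³·8.7⁴/(8·9·42))^(1/3)
  = (148908)^(1/3) = 53.0037 mm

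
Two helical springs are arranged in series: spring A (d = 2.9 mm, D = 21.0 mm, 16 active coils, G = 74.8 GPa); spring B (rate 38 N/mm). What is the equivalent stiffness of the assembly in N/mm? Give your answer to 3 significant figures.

3.99 N/mm

k_A = Gd⁴/(8D³N_a) = (74.8×10³)(2.9⁴)/(8·21.0³·16) = 4.463 N/mm
Series: 1/k_eq = 1/4.463 + 1/38 = 0.25038; k_eq = 3.9939 N/mm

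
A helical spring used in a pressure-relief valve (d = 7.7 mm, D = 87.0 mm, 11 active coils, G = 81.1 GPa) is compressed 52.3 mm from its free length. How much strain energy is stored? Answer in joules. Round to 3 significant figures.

k = Gd⁴/(8D³N_a) = (81.1×10³)(7.7⁴)/(8·87.0³·11) = 4.9198 N/mm
U = ½kδ² = 0.5 × 4.9198 × 52.3² = 6728.5 N·mm = 6.7285 J

6.73 J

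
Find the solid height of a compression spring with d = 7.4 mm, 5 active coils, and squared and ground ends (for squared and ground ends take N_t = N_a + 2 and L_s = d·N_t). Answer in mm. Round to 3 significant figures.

squared and ground ends: N_t = N_a + 2 = 5 + 2 = 7
L_s = d·N_t = 7.4 × 7 = 51.8 mm

51.8 mm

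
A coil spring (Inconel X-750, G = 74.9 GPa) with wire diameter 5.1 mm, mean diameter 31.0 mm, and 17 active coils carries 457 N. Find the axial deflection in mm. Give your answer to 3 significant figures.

36.5 mm

k = Gd⁴/(8D³N_a) = (74.9×10³)(5.1⁴)/(8·31.0³·17) = 12.507 N/mm
δ = F/k = 457 / 12.507 = 36.541 mm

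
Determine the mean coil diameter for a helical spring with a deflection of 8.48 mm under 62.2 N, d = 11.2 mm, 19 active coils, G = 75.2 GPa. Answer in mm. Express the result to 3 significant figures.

102 mm

Required rate k = F/δ = 62.2/8.48 = 7.3349 N/mm
D = (Gd⁴/(8N_a·k))^(1/3) = (75.2×10³·11.2⁴/(8·19·7.3349))^(1/3)
  = (1.06133e+06)^(1/3) = 102.0040 mm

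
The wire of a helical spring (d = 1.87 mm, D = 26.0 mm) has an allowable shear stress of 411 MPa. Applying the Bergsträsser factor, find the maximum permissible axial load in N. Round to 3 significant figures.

37.1 N

C = D/d = 26.0/1.87 = 13.9037
K_B = (4C+2)/(4C−3) = 57.615/52.615 = 1.0950
τ_max = K·8FD/(πd³) → F_max = τ_allow·πd³/(8DK)
F_max = 411·π·1.87³/(8·26.0·1.0950) = 8443.4/227.77 = 37.07 N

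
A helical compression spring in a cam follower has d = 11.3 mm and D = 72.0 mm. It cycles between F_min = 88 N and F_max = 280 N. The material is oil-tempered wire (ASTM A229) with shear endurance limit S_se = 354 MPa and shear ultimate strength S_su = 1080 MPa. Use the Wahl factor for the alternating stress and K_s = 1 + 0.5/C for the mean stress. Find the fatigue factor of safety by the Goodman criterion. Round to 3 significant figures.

C = D/d = 72.0/11.3 = 6.3717; K_W = (4C−1)/(4C−4)+0.615/C = 1.2361; K_s = 1+0.5/C = 1.0785
F_a = (F_max−F_min)/2 = 96 N; F_m = (F_max+F_min)/2 = 184 N
τ_a = K_W·8F_aD/(πd³) = 1.2361 × 12.199 = 15.079 MPa
τ_m = K_s·8F_mD/(πd³) = 1.0785 × 23.381 = 25.215 MPa
Goodman: 1/n_f = τ_a/S_se + τ_m/S_su = 15.079/354 + 25.215/1080 = 0.04260 + 0.02335 = 0.065944
n_f = 1/0.065944 = 15.16

15.2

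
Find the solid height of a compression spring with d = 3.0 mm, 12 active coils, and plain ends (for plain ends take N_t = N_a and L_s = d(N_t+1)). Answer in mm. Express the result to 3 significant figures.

39.0 mm

plain ends: N_t = N_a = 12
L_s = d·(N_t+1) = 3.0 × 13 = 39 mm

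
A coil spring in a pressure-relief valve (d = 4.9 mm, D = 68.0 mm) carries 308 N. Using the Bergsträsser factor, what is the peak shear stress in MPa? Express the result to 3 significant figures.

Spring index C = D/d = 68.0/4.9 = 13.8776
K_B = (4C+2)/(4C−3) = 57.510/52.510 = 1.0952
τ₀ = 8FD/(πd³) = 8·308·68.0/(π·4.9³) = 167552/369.61 = 453.33 MPa
τ_max = K·τ₀ = 1.0952 × 453.33 = 496.49 MPa

496 MPa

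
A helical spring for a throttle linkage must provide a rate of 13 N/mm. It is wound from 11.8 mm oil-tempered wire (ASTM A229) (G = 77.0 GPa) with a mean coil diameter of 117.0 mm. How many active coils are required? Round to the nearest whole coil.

9

N_a = Gd⁴/(8D³k) = (77.0×10³ × 11.8⁴)/(8 × 117.0³ × 13)
    = 1.49286e+09 / 1.66568e+08 = 8.962 → 9 coils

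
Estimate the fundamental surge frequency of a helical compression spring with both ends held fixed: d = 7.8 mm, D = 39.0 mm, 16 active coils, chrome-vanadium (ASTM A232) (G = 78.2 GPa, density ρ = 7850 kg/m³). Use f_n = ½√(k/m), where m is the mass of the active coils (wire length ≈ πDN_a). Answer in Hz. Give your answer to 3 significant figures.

k = Gd⁴/(8D³N_a) = (78.2×10³)(7.8⁴)/(8·39.0³·16) = 38.122 N/mm = 38122 N/m
Wire length L = πDN_a = π·39.0·16 = 1960.4 mm
m = ρ·(πd²/4)·L = 7850 × 47.784×10⁻⁶ m² × 1.9604 m = 0.73533 kg
f_n = ½√(k/m) = 0.5·√(38122/0.73533) = 0.5·√(51844) = 113.85 Hz

114 Hz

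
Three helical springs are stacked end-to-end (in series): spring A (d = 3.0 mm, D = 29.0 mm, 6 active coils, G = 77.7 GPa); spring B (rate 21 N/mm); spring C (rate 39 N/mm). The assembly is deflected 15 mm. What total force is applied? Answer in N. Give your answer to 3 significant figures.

57.9 N

k_A = Gd⁴/(8D³N_a) = (77.7×10³)(3.0⁴)/(8·29.0³·6) = 5.3761 N/mm
Series: 1/k_eq = 1/5.3761 + 1/21 + 1/39 = 0.25927; k_eq = 3.857 N/mm
F = k_eq·δ = 3.857·15 = 57.855 N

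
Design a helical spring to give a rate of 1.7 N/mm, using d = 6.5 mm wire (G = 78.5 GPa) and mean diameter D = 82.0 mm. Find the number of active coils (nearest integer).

N_a = Gd⁴/(8D³k) = (78.5×10³ × 6.5⁴)/(8 × 82.0³ × 1.7)
    = 1.40127e+08 / 7.4986e+06 = 18.69 → 19 coils

19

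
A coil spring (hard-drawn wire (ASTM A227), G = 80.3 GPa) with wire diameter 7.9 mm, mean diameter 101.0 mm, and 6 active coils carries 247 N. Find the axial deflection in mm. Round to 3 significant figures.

k = Gd⁴/(8D³N_a) = (80.3×10³)(7.9⁴)/(8·101.0³·6) = 6.3244 N/mm
δ = F/k = 247 / 6.3244 = 39.055 mm

39.1 mm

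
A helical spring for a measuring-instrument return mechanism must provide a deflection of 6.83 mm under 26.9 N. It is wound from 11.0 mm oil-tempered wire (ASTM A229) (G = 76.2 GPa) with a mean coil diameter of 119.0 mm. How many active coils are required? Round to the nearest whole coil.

Required rate k = F/δ = 26.9/6.83 = 3.9385 N/mm
N_a = Gd⁴/(8D³k) = (76.2×10³ × 11.0⁴)/(8 × 119.0³ × 3.9385)
    = 1.11564e+09 / 5.30961e+07 = 21.01 → 21 coils

21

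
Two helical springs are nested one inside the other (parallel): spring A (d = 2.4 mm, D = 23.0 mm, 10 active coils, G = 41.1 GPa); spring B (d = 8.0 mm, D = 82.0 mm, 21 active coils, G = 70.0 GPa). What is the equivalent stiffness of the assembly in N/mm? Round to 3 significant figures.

4.50 N/mm

k_A = Gd⁴/(8D³N_a) = (41.1×10³)(2.4⁴)/(8·23.0³·10) = 1.4009 N/mm
k_B = Gd⁴/(8D³N_a) = (70.0×10³)(8.0⁴)/(8·82.0³·21) = 3.0953 N/mm
Parallel: k_eq = 1.4009 + 3.0953 = 4.4963 N/mm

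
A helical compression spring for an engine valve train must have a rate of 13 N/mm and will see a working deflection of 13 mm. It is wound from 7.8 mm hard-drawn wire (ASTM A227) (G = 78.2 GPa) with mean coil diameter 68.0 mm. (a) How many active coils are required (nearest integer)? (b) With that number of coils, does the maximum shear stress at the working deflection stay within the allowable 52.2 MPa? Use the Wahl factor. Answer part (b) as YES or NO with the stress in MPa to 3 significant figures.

(a) 9 coils; (b) NO, τ_max = 70.8 MPa

N_a = Gd⁴/(8D³k) = (78.2×10³)(7.8⁴)/(8·68.0³·13) = 8.852 → N_a = 9
Actual rate k = Gd⁴/(8D³·9) = 12.786 N/mm
Working load F = kδ = 12.786·13 = 166.21 N
C = 68.0/7.8 = 8.7179; K_W = (4C−1)/(4C−4)+0.615/C = 1.1677
τ_max = K_W·8FD/(πd³) = 1.1677·60.651 = 70.823 MPa
τ_max > 52.2 MPa → exceeds allowable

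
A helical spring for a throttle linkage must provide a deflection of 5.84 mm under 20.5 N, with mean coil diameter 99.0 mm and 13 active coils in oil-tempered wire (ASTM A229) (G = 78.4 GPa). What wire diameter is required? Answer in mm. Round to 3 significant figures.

8.20 mm

Required rate k = F/δ = 20.5/5.84 = 3.5103 N/mm
d = (8D³N_a·k / G)^(1/4) = (8·99.0³·13·3.5103 / (78.4×10³))^0.25
  = (4518.2)^0.25 = 8.1986 mm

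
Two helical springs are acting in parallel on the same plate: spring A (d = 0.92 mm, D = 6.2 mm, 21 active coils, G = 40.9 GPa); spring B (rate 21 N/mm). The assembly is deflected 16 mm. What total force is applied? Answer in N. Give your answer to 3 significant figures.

k_A = Gd⁴/(8D³N_a) = (40.9×10³)(0.92⁴)/(8·6.2³·21) = 0.7318 N/mm
Parallel: k_eq = 0.7318 + 21 = 21.732 N/mm
F = k_eq·δ = 21.732·16 = 347.71 N

348 N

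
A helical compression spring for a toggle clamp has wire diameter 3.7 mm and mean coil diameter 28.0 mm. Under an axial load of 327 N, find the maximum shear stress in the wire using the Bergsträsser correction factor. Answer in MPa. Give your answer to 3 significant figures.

545 MPa

Spring index C = D/d = 28.0/3.7 = 7.5676
K_B = (4C+2)/(4C−3) = 32.270/27.270 = 1.1833
τ₀ = 8FD/(πd³) = 8·327·28.0/(π·3.7³) = 73248/159.13 = 460.3 MPa
τ_max = K·τ₀ = 1.1833 × 460.3 = 544.7 MPa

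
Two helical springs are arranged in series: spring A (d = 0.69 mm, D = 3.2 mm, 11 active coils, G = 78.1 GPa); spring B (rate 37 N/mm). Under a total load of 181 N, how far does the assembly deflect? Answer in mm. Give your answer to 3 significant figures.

k_A = Gd⁴/(8D³N_a) = (78.1×10³)(0.69⁴)/(8·3.2³·11) = 6.1392 N/mm
Series: 1/k_eq = 1/6.1392 + 1/37 = 0.18991; k_eq = 5.2656 N/mm
δ = F/k_eq = 181/5.2656 = 34.374 mm

34.4 mm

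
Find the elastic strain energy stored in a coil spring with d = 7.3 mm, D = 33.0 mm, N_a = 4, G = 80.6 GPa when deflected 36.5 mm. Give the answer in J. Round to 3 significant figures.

133 J

k = Gd⁴/(8D³N_a) = (80.6×10³)(7.3⁴)/(8·33.0³·4) = 199.04 N/mm
U = ½kδ² = 0.5 × 199.04 × 36.5² = 1.3258e+05 N·mm = 132.58 J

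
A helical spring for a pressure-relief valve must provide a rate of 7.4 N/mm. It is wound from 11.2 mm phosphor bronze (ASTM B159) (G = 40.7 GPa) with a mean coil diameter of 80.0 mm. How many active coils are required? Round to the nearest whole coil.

21

N_a = Gd⁴/(8D³k) = (40.7×10³ × 11.2⁴)/(8 × 80.0³ × 7.4)
    = 6.40422e+08 / 3.03104e+07 = 21.13 → 21 coils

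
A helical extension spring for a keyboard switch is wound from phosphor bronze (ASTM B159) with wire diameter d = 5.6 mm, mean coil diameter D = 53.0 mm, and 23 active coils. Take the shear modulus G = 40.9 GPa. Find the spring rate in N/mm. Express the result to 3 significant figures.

k = Gd⁴/(8D³N_a) = (40.9×10³ × 5.6⁴) / (8 × 53.0³ × 23)
  = 4.02231e+07 / 2.73934e+07 = 1.4684 N/mm

1.47 N/mm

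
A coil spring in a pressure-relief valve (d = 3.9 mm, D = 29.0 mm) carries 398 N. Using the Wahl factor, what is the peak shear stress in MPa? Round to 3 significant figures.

594 MPa

Spring index C = D/d = 29.0/3.9 = 7.4359
K_W = (4C−1)/(4C−4) + 0.615/C = 28.744/25.744 + 0.0827 = 1.1992
τ₀ = 8FD/(πd³) = 8·398·29.0/(π·3.9³) = 92336/186.36 = 495.48 MPa
τ_max = K·τ₀ = 1.1992 × 495.48 = 594.2 MPa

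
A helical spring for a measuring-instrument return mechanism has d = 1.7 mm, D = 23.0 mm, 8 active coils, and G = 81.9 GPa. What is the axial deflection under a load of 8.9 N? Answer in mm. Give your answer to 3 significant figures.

k = Gd⁴/(8D³N_a) = (81.9×10³)(1.7⁴)/(8·23.0³·8) = 0.87845 N/mm
δ = F/k = 8.9 / 0.87845 = 10.132 mm

10.1 mm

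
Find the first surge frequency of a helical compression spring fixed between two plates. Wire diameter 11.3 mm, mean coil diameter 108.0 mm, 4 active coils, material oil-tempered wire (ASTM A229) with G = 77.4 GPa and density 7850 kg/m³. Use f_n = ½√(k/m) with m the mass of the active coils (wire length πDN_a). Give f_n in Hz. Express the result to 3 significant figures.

k = Gd⁴/(8D³N_a) = (77.4×10³)(11.3⁴)/(8·108.0³·4) = 31.306 N/mm = 31306 N/m
Wire length L = πDN_a = π·108.0·4 = 1357.2 mm
m = ρ·(πd²/4)·L = 7850 × 100.29×10⁻⁶ m² × 1.3572 m = 1.0684 kg
f_n = ½√(k/m) = 0.5·√(31306/1.0684) = 0.5·√(29301) = 85.588 Hz

85.6 Hz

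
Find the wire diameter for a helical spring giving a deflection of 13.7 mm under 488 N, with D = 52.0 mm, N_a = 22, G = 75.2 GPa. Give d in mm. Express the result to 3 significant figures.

Required rate k = F/δ = 488/13.7 = 35.62 N/mm
d = (8D³N_a·k / G)^(1/4) = (8·52.0³·22·35.62 / (75.2×10³))^0.25
  = (11722)^0.25 = 10.4052 mm

10.4 mm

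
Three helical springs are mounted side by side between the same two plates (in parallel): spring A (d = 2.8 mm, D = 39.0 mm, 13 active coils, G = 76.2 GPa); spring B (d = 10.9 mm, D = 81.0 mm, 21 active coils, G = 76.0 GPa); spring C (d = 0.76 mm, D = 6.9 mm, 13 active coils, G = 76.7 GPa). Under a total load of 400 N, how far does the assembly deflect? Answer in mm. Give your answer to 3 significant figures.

29.6 mm

k_A = Gd⁴/(8D³N_a) = (76.2×10³)(2.8⁴)/(8·39.0³·13) = 0.75921 N/mm
k_B = Gd⁴/(8D³N_a) = (76.0×10³)(10.9⁴)/(8·81.0³·21) = 12.016 N/mm
k_C = Gd⁴/(8D³N_a) = (76.7×10³)(0.76⁴)/(8·6.9³·13) = 0.74898 N/mm
Parallel: k_eq = 0.75921 + 12.016 + 0.74898 = 13.524 N/mm
δ = F/k_eq = 400/13.524 = 29.577 mm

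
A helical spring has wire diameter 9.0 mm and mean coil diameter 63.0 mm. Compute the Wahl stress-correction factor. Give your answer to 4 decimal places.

1.2129

C = D/d = 63.0/9.0 = 7.0000
K_W = (4C−1)/(4C−4) + 0.615/C = 27.000/24.000 + 0.0879 = 1.2129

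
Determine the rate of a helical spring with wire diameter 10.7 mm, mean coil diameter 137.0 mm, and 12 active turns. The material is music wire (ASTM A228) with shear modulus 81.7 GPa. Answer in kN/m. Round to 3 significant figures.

4.34 kN/m

k = Gd⁴/(8D³N_a) = (81.7×10³ × 10.7⁴) / (8 × 137.0³ × 12)
  = 1.07092e+09 / 2.4685e+08 = 4.3383 N/mm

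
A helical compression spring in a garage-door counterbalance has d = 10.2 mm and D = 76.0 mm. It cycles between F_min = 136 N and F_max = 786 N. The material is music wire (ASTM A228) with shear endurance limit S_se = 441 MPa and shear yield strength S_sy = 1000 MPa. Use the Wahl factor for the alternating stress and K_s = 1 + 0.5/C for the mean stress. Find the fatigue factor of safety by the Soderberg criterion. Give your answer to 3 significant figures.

3.99

C = D/d = 76.0/10.2 = 7.4510; K_W = (4C−1)/(4C−4)+0.615/C = 1.1988; K_s = 1+0.5/C = 1.0671
F_a = (F_max−F_min)/2 = 325 N; F_m = (F_max+F_min)/2 = 461 N
τ_a = K_W·8F_aD/(πd³) = 1.1988 × 59.27 = 71.053 MPa
τ_m = K_s·8F_mD/(πd³) = 1.0671 × 84.073 = 89.714 MPa
Soderberg: 1/n_f = τ_a/S_se + τ_m/S_sy = 71.053/441 + 89.714/1000 = 0.16112 + 0.08971 = 0.25083
n_f = 1/0.25083 = 3.987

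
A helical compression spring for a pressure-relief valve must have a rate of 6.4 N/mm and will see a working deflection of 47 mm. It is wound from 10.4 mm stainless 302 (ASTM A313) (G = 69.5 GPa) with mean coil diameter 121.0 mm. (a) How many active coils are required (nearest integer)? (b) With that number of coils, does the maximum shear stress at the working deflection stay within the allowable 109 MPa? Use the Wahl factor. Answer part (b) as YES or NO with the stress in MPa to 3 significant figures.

N_a = Gd⁴/(8D³k) = (69.5×10³)(10.4⁴)/(8·121.0³·6.4) = 8.964 → N_a = 9
Actual rate k = Gd⁴/(8D³·9) = 6.3743 N/mm
Working load F = kδ = 6.3743·47 = 299.59 N
C = 121.0/10.4 = 11.6346; K_W = (4C−1)/(4C−4)+0.615/C = 1.1234
τ_max = K_W·8FD/(πd³) = 1.1234·82.064 = 92.189 MPa
τ_max ≤ 109 MPa → acceptable

(a) 9 coils; (b) YES, τ_max = 92.2 MPa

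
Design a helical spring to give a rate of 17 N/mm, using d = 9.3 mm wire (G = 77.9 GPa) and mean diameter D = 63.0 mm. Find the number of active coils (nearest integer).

17

N_a = Gd⁴/(8D³k) = (77.9×10³ × 9.3⁴)/(8 × 63.0³ × 17)
    = 5.82733e+08 / 3.40064e+07 = 17.14 → 17 coils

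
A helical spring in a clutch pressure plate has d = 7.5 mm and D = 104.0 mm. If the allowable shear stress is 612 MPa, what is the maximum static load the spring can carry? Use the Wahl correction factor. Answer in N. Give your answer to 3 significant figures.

C = D/d = 104.0/7.5 = 13.8667
K_W = (4C−1)/(4C−4) + 0.615/C = 54.467/51.467 + 0.0444 = 1.1026
τ_max = K·8FD/(πd³) → F_max = τ_allow·πd³/(8DK)
F_max = 612·π·7.5³/(8·104.0·1.1026) = 8.1112e+05/917.4 = 884.15 N

884 N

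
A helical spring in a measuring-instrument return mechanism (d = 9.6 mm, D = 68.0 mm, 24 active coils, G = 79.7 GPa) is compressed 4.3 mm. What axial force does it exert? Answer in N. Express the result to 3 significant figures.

k = Gd⁴/(8D³N_a) = (79.7×10³)(9.6⁴)/(8·68.0³·24) = 11.213 N/mm
F = k·δ = 11.213 × 4.3 = 48.215 N

48.2 N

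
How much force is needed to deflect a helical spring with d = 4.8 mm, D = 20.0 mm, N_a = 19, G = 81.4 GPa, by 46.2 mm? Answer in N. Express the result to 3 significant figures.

k = Gd⁴/(8D³N_a) = (81.4×10³)(4.8⁴)/(8·20.0³·19) = 35.535 N/mm
F = k·δ = 35.535 × 46.2 = 1641.7 N

1640 N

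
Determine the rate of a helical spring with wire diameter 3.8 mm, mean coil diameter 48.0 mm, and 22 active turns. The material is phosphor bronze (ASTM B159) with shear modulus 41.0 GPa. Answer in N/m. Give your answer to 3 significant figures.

439 N/m

k = Gd⁴/(8D³N_a) = (41.0×10³ × 3.8⁴) / (8 × 48.0³ × 22)
  = 8.54906e+06 / 1.94642e+07 = 0.43922 N/mm = 439.22 N/m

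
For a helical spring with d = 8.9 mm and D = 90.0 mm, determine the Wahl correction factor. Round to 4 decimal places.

1.1431

C = D/d = 90.0/8.9 = 10.1124
K_W = (4C−1)/(4C−4) + 0.615/C = 39.449/36.449 + 0.0608 = 1.1431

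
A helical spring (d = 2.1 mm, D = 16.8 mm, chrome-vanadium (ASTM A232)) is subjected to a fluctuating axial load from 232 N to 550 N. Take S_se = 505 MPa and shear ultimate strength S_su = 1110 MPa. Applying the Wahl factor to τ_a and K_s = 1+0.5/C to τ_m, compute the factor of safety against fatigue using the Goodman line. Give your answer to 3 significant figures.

C = D/d = 16.8/2.1 = 8.0000; K_W = (4C−1)/(4C−4)+0.615/C = 1.1840; K_s = 1+0.5/C = 1.0625
F_a = (F_max−F_min)/2 = 159 N; F_m = (F_max+F_min)/2 = 391 N
τ_a = K_W·8F_aD/(πd³) = 1.1840 × 734.49 = 869.65 MPa
τ_m = K_s·8F_mD/(πd³) = 1.0625 × 1806.2 = 1919.1 MPa
Goodman: 1/n_f = τ_a/S_se + τ_m/S_su = 869.65/505 + 1919.1/1110 = 1.72209 + 1.72892 = 3.451
n_f = 1/3.451 = 0.2898

0.290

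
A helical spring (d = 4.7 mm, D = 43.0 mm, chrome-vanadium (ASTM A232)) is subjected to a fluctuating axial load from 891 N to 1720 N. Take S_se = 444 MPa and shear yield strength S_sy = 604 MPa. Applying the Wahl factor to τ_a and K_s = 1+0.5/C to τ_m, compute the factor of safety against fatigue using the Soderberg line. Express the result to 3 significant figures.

0.282

C = D/d = 43.0/4.7 = 9.1489; K_W = (4C−1)/(4C−4)+0.615/C = 1.1593; K_s = 1+0.5/C = 1.0547
F_a = (F_max−F_min)/2 = 414.5 N; F_m = (F_max+F_min)/2 = 1305.5 N
τ_a = K_W·8F_aD/(πd³) = 1.1593 × 437.16 = 506.78 MPa
τ_m = K_s·8F_mD/(πd³) = 1.0547 × 1376.9 = 1452.1 MPa
Soderberg: 1/n_f = τ_a/S_se + τ_m/S_sy = 506.78/444 + 1452.1/604 = 1.14140 + 2.40416 = 3.5456
n_f = 1/3.5456 = 0.282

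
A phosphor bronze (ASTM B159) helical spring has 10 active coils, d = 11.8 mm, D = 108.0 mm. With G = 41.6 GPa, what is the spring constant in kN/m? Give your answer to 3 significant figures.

k = Gd⁴/(8D³N_a) = (41.6×10³ × 11.8⁴) / (8 × 108.0³ × 10)
  = 8.06532e+08 / 1.00777e+08 = 8.0031 N/mm

8.00 kN/m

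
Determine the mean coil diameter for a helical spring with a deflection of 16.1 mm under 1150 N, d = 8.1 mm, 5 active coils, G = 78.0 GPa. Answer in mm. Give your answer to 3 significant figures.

49.0 mm

Required rate k = F/δ = 1150/16.1 = 71.429 N/mm
D = (Gd⁴/(8N_a·k))^(1/3) = (78.0×10³·8.1⁴/(8·5·71.429))^(1/3)
  = (117518)^(1/3) = 48.9817 mm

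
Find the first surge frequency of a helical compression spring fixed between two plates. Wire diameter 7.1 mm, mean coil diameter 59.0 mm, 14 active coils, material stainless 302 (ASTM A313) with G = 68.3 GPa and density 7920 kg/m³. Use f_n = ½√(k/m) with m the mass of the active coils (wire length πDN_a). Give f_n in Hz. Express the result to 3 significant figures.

k = Gd⁴/(8D³N_a) = (68.3×10³)(7.1⁴)/(8·59.0³·14) = 7.5454 N/mm = 7545.4 N/m
Wire length L = πDN_a = π·59.0·14 = 2595 mm
m = ρ·(πd²/4)·L = 7920 × 39.592×10⁻⁶ m² × 2.595 m = 0.8137 kg
f_n = ½√(k/m) = 0.5·√(7545.4/0.8137) = 0.5·√(9273) = 48.148 Hz

48.1 Hz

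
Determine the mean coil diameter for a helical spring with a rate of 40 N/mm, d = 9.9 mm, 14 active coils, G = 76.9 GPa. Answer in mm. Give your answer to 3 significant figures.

54.8 mm

D = (Gd⁴/(8N_a·k))^(1/3) = (76.9×10³·9.9⁴/(8·14·40))^(1/3)
  = (164888)^(1/3) = 54.8357 mm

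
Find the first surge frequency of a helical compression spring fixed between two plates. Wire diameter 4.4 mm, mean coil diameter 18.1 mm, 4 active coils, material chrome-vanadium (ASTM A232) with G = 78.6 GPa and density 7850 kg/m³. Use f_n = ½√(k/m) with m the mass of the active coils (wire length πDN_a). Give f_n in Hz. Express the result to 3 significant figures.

k = Gd⁴/(8D³N_a) = (78.6×10³)(4.4⁴)/(8·18.1³·4) = 155.26 N/mm = 1.5526e+05 N/m
Wire length L = πDN_a = π·18.1·4 = 227.45 mm
m = ρ·(πd²/4)·L = 7850 × 15.205×10⁻⁶ m² × 0.22745 m = 0.027149 kg
f_n = ½√(k/m) = 0.5·√(1.5526e+05/0.027149) = 0.5·√(5.7187e+06) = 1195.7 Hz

1200 Hz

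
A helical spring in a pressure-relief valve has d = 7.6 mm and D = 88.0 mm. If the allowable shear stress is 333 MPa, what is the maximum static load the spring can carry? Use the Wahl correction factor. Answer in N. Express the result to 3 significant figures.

580 N

C = D/d = 88.0/7.6 = 11.5789
K_W = (4C−1)/(4C−4) + 0.615/C = 45.316/42.316 + 0.0531 = 1.1240
τ_max = K·8FD/(πd³) → F_max = τ_allow·πd³/(8DK)
F_max = 333·π·7.6³/(8·88.0·1.1240) = 4.5923e+05/791.3 = 580.35 N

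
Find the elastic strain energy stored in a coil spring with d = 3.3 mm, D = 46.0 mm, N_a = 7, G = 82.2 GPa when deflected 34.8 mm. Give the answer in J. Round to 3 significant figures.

1.08 J

k = Gd⁴/(8D³N_a) = (82.2×10³)(3.3⁴)/(8·46.0³·7) = 1.7884 N/mm
U = ½kδ² = 0.5 × 1.7884 × 34.8² = 1082.9 N·mm = 1.0829 J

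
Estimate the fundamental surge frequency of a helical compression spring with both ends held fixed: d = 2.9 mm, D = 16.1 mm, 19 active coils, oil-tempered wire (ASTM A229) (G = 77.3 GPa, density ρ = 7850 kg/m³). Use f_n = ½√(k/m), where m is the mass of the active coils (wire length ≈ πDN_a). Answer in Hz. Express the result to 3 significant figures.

k = Gd⁴/(8D³N_a) = (77.3×10³)(2.9⁴)/(8·16.1³·19) = 8.6189 N/mm = 8618.9 N/m
Wire length L = πDN_a = π·16.1·19 = 961.01 mm
m = ρ·(πd²/4)·L = 7850 × 6.6052×10⁻⁶ m² × 0.96101 m = 0.049829 kg
f_n = ½√(k/m) = 0.5·√(8618.9/0.049829) = 0.5·√(1.7297e+05) = 207.95 Hz

208 Hz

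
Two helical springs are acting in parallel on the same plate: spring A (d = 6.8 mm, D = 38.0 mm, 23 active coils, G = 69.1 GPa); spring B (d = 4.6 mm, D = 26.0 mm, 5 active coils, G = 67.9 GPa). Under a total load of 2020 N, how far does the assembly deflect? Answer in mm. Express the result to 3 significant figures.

34.9 mm

k_A = Gd⁴/(8D³N_a) = (69.1×10³)(6.8⁴)/(8·38.0³·23) = 14.633 N/mm
k_B = Gd⁴/(8D³N_a) = (67.9×10³)(4.6⁴)/(8·26.0³·5) = 43.244 N/mm
Parallel: k_eq = 14.633 + 43.244 = 57.877 N/mm
δ = F/k_eq = 2020/57.877 = 34.902 mm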